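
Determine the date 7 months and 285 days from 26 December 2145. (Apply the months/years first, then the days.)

May 7, 2147

Counting forward 7 months and 285 days from December 26, 2145: first the month/year part, then the days.
month 12 + 7 = 19, which is month 7 of year 2146 → July 2146.
Day 26 is valid in July, giving July 26, 2146.
Now add 285 days from July 26, 2146.
July has 31 days, so 31 − 26 = 5 days remain after July 26, 2146; 285 − 5 = 280 left.
August 2146 has 31 days: 280 − 31 = 249 left.
September 2146 has 30 days: 249 − 30 = 219 left.
October 2146 has 31 days: 219 − 31 = 188 left.
November 2146 has 30 days: 188 − 30 = 158 left.
December 2146 has 31 days: 158 − 31 = 127 left.
January 2147 has 31 days: 127 − 31 = 96 left.
February 2147 has 28 days (2147 is not a leap year): 96 − 28 = 68 left.
March 2147 has 31 days: 68 − 31 = 37 left.
April 2147 has 30 days: 37 − 30 = 7 left.
7 days into May 2147 → May 7, 2147.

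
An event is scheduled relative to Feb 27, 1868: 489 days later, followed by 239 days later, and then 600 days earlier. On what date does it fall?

July 4, 1868

Advancing 489 days from February 27, 1868:
February has 29 days, so 29 − 27 = 2 days remain after February 27, 1868; 489 − 2 = 487 left.
March 1868 has 31 days: 487 − 31 = 456 left.
April 1868 has 30 days: 456 − 30 = 426 left.
May 1868 has 31 days: 426 − 31 = 395 left.
June 1868 has 30 days: 395 − 30 = 365 left.
July 1868 has 31 days: 365 − 31 = 334 left.
August 1868 has 31 days: 334 − 31 = 303 left.
September 1868 has 30 days: 303 − 30 = 273 left.
October 1868 has 31 days: 273 − 31 = 242 left.
November 1868 has 30 days: 242 − 30 = 212 left.
December 1868 has 31 days: 212 − 31 = 181 left.
January 1869 has 31 days: 181 − 31 = 150 left.
February 1869 has 28 days (1869 is not a leap year): 150 − 28 = 122 left.
March 1869 has 31 days: 122 − 31 = 91 left.
April 1869 has 30 days: 91 − 30 = 61 left.
May 1869 has 31 days: 61 − 31 = 30 left.
30 days into June 1869 → June 30, 1869.
Counting forward 239 days from June 30, 1869:
June has 30 days, so 30 − 30 = 0 days remain after June 30, 1869; 239 − 0 = 239 left.
July 1869 has 31 days: 239 − 31 = 208 left.
August 1869 has 31 days: 208 − 31 = 177 left.
September 1869 has 30 days: 177 − 30 = 147 left.
October 1869 has 31 days: 147 − 31 = 116 left.
November 1869 has 30 days: 116 − 30 = 86 left.
December 1869 has 31 days: 86 − 31 = 55 left.
January 1870 has 31 days: 55 − 31 = 24 left.
24 days into February 1870 → February 24, 1870.
Going back 600 days from February 24, 1870:
Going back 24 days from February 24, 1870 reaches the end of the previous month; 600 − 24 = 576 left.
January 1870 has 31 days: 576 − 31 = 545 left.
December 1869 has 31 days: 545 − 31 = 514 left.
November 1869 has 30 days: 514 − 30 = 484 left.
October 1869 has 31 days: 484 − 31 = 453 left.
September 1869 has 30 days: 453 − 30 = 423 left.
August 1869 has 31 days: 423 − 31 = 392 left.
July 1869 has 31 days: 392 − 31 = 361 left.
June 1869 has 30 days: 361 − 30 = 331 left.
May 1869 has 31 days: 331 − 31 = 300 left.
April 1869 has 30 days: 300 − 30 = 270 left.
March 1869 has 31 days: 270 − 31 = 239 left.
February 1869 has 28 days (1869 is not a leap year): 239 − 28 = 211 left.
January 1869 has 31 days: 211 − 31 = 180 left.
December 1868 has 31 days: 180 − 31 = 149 left.
November 1868 has 30 days: 149 − 30 = 119 left.
October 1868 has 31 days: 119 − 31 = 88 left.
September 1868 has 30 days: 88 − 30 = 58 left.
August 1868 has 31 days: 58 − 31 = 27 left.
July 1868 has 31 days; 31 − 27 = 4 → July 4, 1868.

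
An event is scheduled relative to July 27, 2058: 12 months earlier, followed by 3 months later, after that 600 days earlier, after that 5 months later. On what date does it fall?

August 6, 2056

Counting back 12 months from July 27, 2058:
month 7 − 12 = -5, which is month 7 of year 2057 → July 2057.
Day 27 is valid in July, giving July 27, 2057.
Advancing 3 months from July 27, 2057:
month 7 + 3 = 10 → October 2057.
Day 27 is valid in October, giving October 27, 2057.
Counting back 600 days from October 27, 2057:
Going back 27 days from October 27, 2057 reaches the end of the previous month; 600 − 27 = 573 left.
September 2057 has 30 days: 573 − 30 = 543 left.
August 2057 has 31 days: 543 − 31 = 512 left.
July 2057 has 31 days: 512 − 31 = 481 left.
June 2057 has 30 days: 481 − 30 = 451 left.
May 2057 has 31 days: 451 − 31 = 420 left.
April 2057 has 30 days: 420 − 30 = 390 left.
March 2057 has 31 days: 390 − 31 = 359 left.
February 2057 has 28 days (2057 is not a leap year): 359 − 28 = 331 left.
January 2057 has 31 days: 331 − 31 = 300 left.
December 2056 has 31 days: 300 − 31 = 269 left.
November 2056 has 30 days: 269 − 30 = 239 left.
October 2056 has 31 days: 239 − 31 = 208 left.
September 2056 has 30 days: 208 − 30 = 178 left.
August 2056 has 31 days: 178 − 31 = 147 left.
July 2056 has 31 days: 147 − 31 = 116 left.
June 2056 has 30 days: 116 − 30 = 86 left.
May 2056 has 31 days: 86 − 31 = 55 left.
April 2056 has 30 days: 55 − 30 = 25 left.
March 2056 has 31 days; 31 − 25 = 6 → March 6, 2056.
Advancing 5 months from March 6, 2056:
month 3 + 5 = 8 → August 2056.
Day 6 is valid in August, giving August 6, 2056.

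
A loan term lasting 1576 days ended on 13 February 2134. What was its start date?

Counting back 1576 days from February 13, 2134.
Going back 13 days from February 13, 2134 reaches the end of the previous month; 1576 − 13 = 1563 left.
January 2134 has 31 days: 1563 − 31 = 1532 left.
December 2133 has 31 days: 1532 − 31 = 1501 left.
November 2133 has 30 days: 1501 − 30 = 1471 left.
October 2133 has 31 days: 1471 − 31 = 1440 left.
September 2133 has 30 days: 1440 − 30 = 1410 left.
August 2133 has 31 days: 1410 − 31 = 1379 left.
July 2133 has 31 days: 1379 − 31 = 1348 left.
June 2133 has 30 days: 1348 − 30 = 1318 left.
May 2133 has 31 days: 1318 − 31 = 1287 left.
April 2133 has 30 days: 1287 − 30 = 1257 left.
March 2133 has 31 days: 1257 − 31 = 1226 left.
February 2133 has 28 days (2133 is not a leap year): 1226 − 28 = 1198 left.
January 2133 has 31 days: 1198 − 31 = 1167 left.
December 2132 has 31 days: 1167 − 31 = 1136 left.
November 2132 has 30 days: 1136 − 30 = 1106 left.
October 2132 has 31 days: 1106 − 31 = 1075 left.
September 2132 has 30 days: 1075 − 30 = 1045 left.
August 2132 has 31 days: 1045 − 31 = 1014 left.
July 2132 has 31 days: 1014 − 31 = 983 left.
June 2132 has 30 days: 983 − 30 = 953 left.
May 2132 has 31 days: 953 − 31 = 922 left.
April 2132 has 30 days: 922 − 30 = 892 left.
March 2132 has 31 days: 892 − 31 = 861 left.
February 2132 has 29 days (2132 is a leap year): 861 − 29 = 832 left.
January 2132 has 31 days: 832 − 31 = 801 left.
December 2131 has 31 days: 801 − 31 = 770 left.
November 2131 has 30 days: 770 − 30 = 740 left.
October 2131 has 31 days: 740 − 31 = 709 left.
September 2131 has 30 days: 709 − 30 = 679 left.
August 2131 has 31 days: 679 − 31 = 648 left.
July 2131 has 31 days: 648 − 31 = 617 left.
June 2131 has 30 days: 617 − 30 = 587 left.
May 2131 has 31 days: 587 − 31 = 556 left.
April 2131 has 30 days: 556 − 30 = 526 left.
March 2131 has 31 days: 526 − 31 = 495 left.
February 2131 has 28 days (2131 is not a leap year): 495 − 28 = 467 left.
January 2131 has 31 days: 467 − 31 = 436 left.
December 2130 has 31 days: 436 − 31 = 405 left.
November 2130 has 30 days: 405 − 30 = 375 left.
October 2130 has 31 days: 375 − 31 = 344 left.
September 2130 has 30 days: 344 − 30 = 314 left.
August 2130 has 31 days: 314 − 31 = 283 left.
July 2130 has 31 days: 283 − 31 = 252 left.
June 2130 has 30 days: 252 − 30 = 222 left.
May 2130 has 31 days: 222 − 31 = 191 left.
April 2130 has 30 days: 191 − 30 = 161 left.
March 2130 has 31 days: 161 − 31 = 130 left.
February 2130 has 28 days (2130 is not a leap year): 130 − 28 = 102 left.
January 2130 has 31 days: 102 − 31 = 71 left.
December 2129 has 31 days: 71 − 31 = 40 left.
November 2129 has 30 days: 40 − 30 = 10 left.
October 2129 has 31 days; 31 − 10 = 21 → October 21, 2129.

October 21, 2129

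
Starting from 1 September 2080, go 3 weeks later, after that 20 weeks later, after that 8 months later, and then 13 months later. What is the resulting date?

Adding 3 weeks (= 21 days) from September 1, 2080:
September has 30 days; 1 + 21 = 22, still in September.
Advancing 20 weeks (= 140 days) from September 22, 2080:
September has 30 days, so 30 − 22 = 8 days remain after September 22, 2080; 140 − 8 = 132 left.
October 2080 has 31 days: 132 − 31 = 101 left.
November 2080 has 30 days: 101 − 30 = 71 left.
December 2080 has 31 days: 71 − 31 = 40 left.
January 2081 has 31 days: 40 − 31 = 9 left.
9 days into February 2081 → February 9, 2081.
Advancing 8 months from February 9, 2081:
month 2 + 8 = 10 → October 2081.
Day 9 is valid in October, giving October 9, 2081.
Adding 13 months from October 9, 2081:
month 10 + 13 = 23, which is month 11 of year 2082 → November 2082.
Day 9 is valid in November, giving November 9, 2082.

November 9, 2082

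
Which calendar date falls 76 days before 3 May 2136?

Counting back 76 days from May 3, 2136.
Going back 3 days from May 3, 2136 reaches the end of the previous month; 76 − 3 = 73 left.
April 2136 has 30 days: 73 − 30 = 43 left.
March 2136 has 31 days: 43 − 31 = 12 left.
February 2136 has 29 days; 29 − 12 = 17 → February 17, 2136.

February 17, 2136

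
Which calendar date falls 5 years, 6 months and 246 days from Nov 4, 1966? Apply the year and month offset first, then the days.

Counting forward 5 years, 6 months and 246 days from November 4, 1966: first the month/year part, then the days.
+5 years → 1971; month 11 + 6 = 17, which is month 5 of year 1972 → May 1972.
Day 4 is valid in May, giving May 4, 1972.
Now add 246 days from May 4, 1972.
May has 31 days, so 31 − 4 = 27 days remain after May 4, 1972; 246 − 27 = 219 left.
June 1972 has 30 days: 219 − 30 = 189 left.
July 1972 has 31 days: 189 − 31 = 158 left.
August 1972 has 31 days: 158 − 31 = 127 left.
September 1972 has 30 days: 127 − 30 = 97 left.
October 1972 has 31 days: 97 − 31 = 66 left.
November 1972 has 30 days: 66 − 30 = 36 left.
December 1972 has 31 days: 36 − 31 = 5 left.
5 days into January 1973 → January 5, 1973.

January 5, 1973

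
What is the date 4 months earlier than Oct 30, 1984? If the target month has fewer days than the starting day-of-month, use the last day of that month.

June 30, 1984

Going back 4 months from October 30, 1984.
month 10 − 4 = 6 → June 1984.
Day 30 is valid in June, giving June 30, 1984.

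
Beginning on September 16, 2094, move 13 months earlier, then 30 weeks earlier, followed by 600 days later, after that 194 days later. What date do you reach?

March 23, 2095

Going back 13 months from September 16, 2094:
month 9 − 13 = -4, which is month 8 of year 2093 → August 2093.
Day 16 is valid in August, giving August 16, 2093.
Counting back 30 weeks (= 210 days) from August 16, 2093:
Going back 16 days from August 16, 2093 reaches the end of the previous month; 210 − 16 = 194 left.
July 2093 has 31 days: 194 − 31 = 163 left.
June 2093 has 30 days: 163 − 30 = 133 left.
May 2093 has 31 days: 133 − 31 = 102 left.
April 2093 has 30 days: 102 − 30 = 72 left.
March 2093 has 31 days: 72 − 31 = 41 left.
February 2093 has 28 days (2093 is not a leap year): 41 − 28 = 13 left.
January 2093 has 31 days; 31 − 13 = 18 → January 18, 2093.
Advancing 600 days from January 18, 2093:
January has 31 days, so 31 − 18 = 13 days remain after January 18, 2093; 600 − 13 = 587 left.
February 2093 has 28 days (2093 is not a leap year): 587 − 28 = 559 left.
March 2093 has 31 days: 559 − 31 = 528 left.
April 2093 has 30 days: 528 − 30 = 498 left.
May 2093 has 31 days: 498 − 31 = 467 left.
June 2093 has 30 days: 467 − 30 = 437 left.
July 2093 has 31 days: 437 − 31 = 406 left.
August 2093 has 31 days: 406 − 31 = 375 left.
September 2093 has 30 days: 375 − 30 = 345 left.
October 2093 has 31 days: 345 − 31 = 314 left.
November 2093 has 30 days: 314 − 30 = 284 left.
December 2093 has 31 days: 284 − 31 = 253 left.
January 2094 has 31 days: 253 − 31 = 222 left.
February 2094 has 28 days (2094 is not a leap year): 222 − 28 = 194 left.
March 2094 has 31 days: 194 − 31 = 163 left.
April 2094 has 30 days: 163 − 30 = 133 left.
May 2094 has 31 days: 133 − 31 = 102 left.
June 2094 has 30 days: 102 − 30 = 72 left.
July 2094 has 31 days: 72 − 31 = 41 left.
August 2094 has 31 days: 41 − 31 = 10 left.
10 days into September 2094 → September 10, 2094.
Counting forward 194 days from September 10, 2094:
September has 30 days, so 30 − 10 = 20 days remain after September 10, 2094; 194 − 20 = 174 left.
October 2094 has 31 days: 174 − 31 = 143 left.
November 2094 has 30 days: 143 − 30 = 113 left.
December 2094 has 31 days: 113 − 31 = 82 left.
January 2095 has 31 days: 82 − 31 = 51 left.
February 2095 has 28 days (2095 is not a leap year): 51 − 28 = 23 left.
23 days into March 2095 → March 23, 2095.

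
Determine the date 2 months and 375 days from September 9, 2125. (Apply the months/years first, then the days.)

November 19, 2126

Counting forward 2 months and 375 days from September 9, 2125: first the month/year part, then the days.
month 9 + 2 = 11 → November 2125.
Day 9 is valid in November, giving November 9, 2125.
Now add 375 days from November 9, 2125.
November has 30 days, so 30 − 9 = 21 days remain after November 9, 2125; 375 − 21 = 354 left.
December 2125 has 31 days: 354 − 31 = 323 left.
January 2126 has 31 days: 323 − 31 = 292 left.
February 2126 has 28 days (2126 is not a leap year): 292 − 28 = 264 left.
March 2126 has 31 days: 264 − 31 = 233 left.
April 2126 has 30 days: 233 − 30 = 203 left.
May 2126 has 31 days: 203 − 31 = 172 left.
June 2126 has 30 days: 172 − 30 = 142 left.
July 2126 has 31 days: 142 − 31 = 111 left.
August 2126 has 31 days: 111 − 31 = 80 left.
September 2126 has 30 days: 80 − 30 = 50 left.
October 2126 has 31 days: 50 − 31 = 19 left.
19 days into November 2126 → November 19, 2126.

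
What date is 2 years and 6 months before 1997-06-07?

December 7, 1994

Subtracting 2 years and 6 months from June 7, 1997.
-2 years → 1995; month 6 − 6 = 0, which is month 12 of year 1994 → December 1994.
Day 7 is valid in December, giving December 7, 1994.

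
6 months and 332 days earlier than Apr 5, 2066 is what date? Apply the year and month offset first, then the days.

Going back 6 months and 332 days from April 5, 2066: first the month/year part, then the days.
month 4 − 6 = -2, which is month 10 of year 2065 → October 2065.
Day 5 is valid in October, giving October 5, 2065.
Now subtract 332 days from October 5, 2065.
Going back 5 days from October 5, 2065 reaches the end of the previous month; 332 − 5 = 327 left.
September 2065 has 30 days: 327 − 30 = 297 left.
August 2065 has 31 days: 297 − 31 = 266 left.
July 2065 has 31 days: 266 − 31 = 235 left.
June 2065 has 30 days: 235 − 30 = 205 left.
May 2065 has 31 days: 205 − 31 = 174 left.
April 2065 has 30 days: 174 − 30 = 144 left.
March 2065 has 31 days: 144 − 31 = 113 left.
February 2065 has 28 days (2065 is not a leap year): 113 − 28 = 85 left.
January 2065 has 31 days: 85 − 31 = 54 left.
December 2064 has 31 days: 54 − 31 = 23 left.
November 2064 has 30 days; 30 − 23 = 7 → November 7, 2064.

November 7, 2064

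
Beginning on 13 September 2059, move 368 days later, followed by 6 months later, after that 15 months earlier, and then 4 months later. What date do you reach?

Adding 368 days from September 13, 2059:
September has 30 days, so 30 − 13 = 17 days remain after September 13, 2059; 368 − 17 = 351 left.
October 2059 has 31 days: 351 − 31 = 320 left.
November 2059 has 30 days: 320 − 30 = 290 left.
December 2059 has 31 days: 290 − 31 = 259 left.
January 2060 has 31 days: 259 − 31 = 228 left.
February 2060 has 29 days (2060 is a leap year): 228 − 29 = 199 left.
March 2060 has 31 days: 199 − 31 = 168 left.
April 2060 has 30 days: 168 − 30 = 138 left.
May 2060 has 31 days: 138 − 31 = 107 left.
June 2060 has 30 days: 107 − 30 = 77 left.
July 2060 has 31 days: 77 − 31 = 46 left.
August 2060 has 31 days: 46 − 31 = 15 left.
15 days into September 2060 → September 15, 2060.
Advancing 6 months from September 15, 2060:
month 9 + 6 = 15, which is month 3 of year 2061 → March 2061.
Day 15 is valid in March, giving March 15, 2061.
Subtracting 15 months from March 15, 2061:
month 3 − 15 = -12, which is month 12 of year 2059 → December 2059.
Day 15 is valid in December, giving December 15, 2059.
Advancing 4 months from December 15, 2059:
month 12 + 4 = 16, which is month 4 of year 2060 → April 2060.
Day 15 is valid in April, giving April 15, 2060.

April 15, 2060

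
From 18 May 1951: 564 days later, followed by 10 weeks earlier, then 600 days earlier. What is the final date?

February 1, 1951

Advancing 564 days from May 18, 1951:
May has 31 days, so 31 − 18 = 13 days remain after May 18, 1951; 564 − 13 = 551 left.
June 1951 has 30 days: 551 − 30 = 521 left.
July 1951 has 31 days: 521 − 31 = 490 left.
August 1951 has 31 days: 490 − 31 = 459 left.
September 1951 has 30 days: 459 − 30 = 429 left.
October 1951 has 31 days: 429 − 31 = 398 left.
November 1951 has 30 days: 398 − 30 = 368 left.
December 1951 has 31 days: 368 − 31 = 337 left.
January 1952 has 31 days: 337 − 31 = 306 left.
February 1952 has 29 days (1952 is a leap year): 306 − 29 = 277 left.
March 1952 has 31 days: 277 − 31 = 246 left.
April 1952 has 30 days: 246 − 30 = 216 left.
May 1952 has 31 days: 216 − 31 = 185 left.
June 1952 has 30 days: 185 − 30 = 155 left.
July 1952 has 31 days: 155 − 31 = 124 left.
August 1952 has 31 days: 124 − 31 = 93 left.
September 1952 has 30 days: 93 − 30 = 63 left.
October 1952 has 31 days: 63 − 31 = 32 left.
November 1952 has 30 days: 32 − 30 = 2 left.
2 days into December 1952 → December 2, 1952.
Subtracting 10 weeks (= 70 days) from December 2, 1952:
Going back 2 days from December 2, 1952 reaches the end of the previous month; 70 − 2 = 68 left.
November 1952 has 30 days: 68 − 30 = 38 left.
October 1952 has 31 days: 38 − 31 = 7 left.
September 1952 has 30 days; 30 − 7 = 23 → September 23, 1952.
Subtracting 600 days from September 23, 1952:
Going back 23 days from September 23, 1952 reaches the end of the previous month; 600 − 23 = 577 left.
August 1952 has 31 days: 577 − 31 = 546 left.
July 1952 has 31 days: 546 − 31 = 515 left.
June 1952 has 30 days: 515 − 30 = 485 left.
May 1952 has 31 days: 485 − 31 = 454 left.
April 1952 has 30 days: 454 − 30 = 424 left.
March 1952 has 31 days: 424 − 31 = 393 left.
February 1952 has 29 days (1952 is a leap year): 393 − 29 = 364 left.
January 1952 has 31 days: 364 − 31 = 333 left.
December 1951 has 31 days: 333 − 31 = 302 left.
November 1951 has 30 days: 302 − 30 = 272 left.
October 1951 has 31 days: 272 − 31 = 241 left.
September 1951 has 30 days: 241 − 30 = 211 left.
August 1951 has 31 days: 211 − 31 = 180 left.
July 1951 has 31 days: 180 − 31 = 149 left.
June 1951 has 30 days: 149 − 30 = 119 left.
May 1951 has 31 days: 119 − 31 = 88 left.
April 1951 has 30 days: 88 − 30 = 58 left.
March 1951 has 31 days: 58 − 31 = 27 left.
February 1951 has 28 days; 28 − 27 = 1 → February 1, 1951.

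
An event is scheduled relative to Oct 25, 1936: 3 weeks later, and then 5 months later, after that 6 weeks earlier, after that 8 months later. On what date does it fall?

Counting forward 3 weeks (= 21 days) from October 25, 1936:
October has 31 days, so 31 − 25 = 6 days remain after October 25, 1936; 21 − 6 = 15 left.
15 days into November 1936 → November 15, 1936.
Counting forward 5 months from November 15, 1936:
month 11 + 5 = 16, which is month 4 of year 1937 → April 1937.
Day 15 is valid in April, giving April 15, 1937.
Counting back 6 weeks (= 42 days) from April 15, 1937:
Going back 15 days from April 15, 1937 reaches the end of the previous month; 42 − 15 = 27 left.
March 1937 has 31 days; 31 − 27 = 4 → March 4, 1937.
Counting forward 8 months from March 4, 1937:
month 3 + 8 = 11 → November 1937.
Day 4 is valid in November, giving November 4, 1937.

November 4, 1937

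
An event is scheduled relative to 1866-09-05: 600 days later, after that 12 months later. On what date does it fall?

April 27, 1869

Counting forward 600 days from September 5, 1866:
September has 30 days, so 30 − 5 = 25 days remain after September 5, 1866; 600 − 25 = 575 left.
October 1866 has 31 days: 575 − 31 = 544 left.
November 1866 has 30 days: 544 − 30 = 514 left.
December 1866 has 31 days: 514 − 31 = 483 left.
January 1867 has 31 days: 483 − 31 = 452 left.
February 1867 has 28 days (1867 is not a leap year): 452 − 28 = 424 left.
March 1867 has 31 days: 424 − 31 = 393 left.
April 1867 has 30 days: 393 − 30 = 363 left.
May 1867 has 31 days: 363 − 31 = 332 left.
June 1867 has 30 days: 332 − 30 = 302 left.
July 1867 has 31 days: 302 − 31 = 271 left.
August 1867 has 31 days: 271 − 31 = 240 left.
September 1867 has 30 days: 240 − 30 = 210 left.
October 1867 has 31 days: 210 − 31 = 179 left.
November 1867 has 30 days: 179 − 30 = 149 left.
December 1867 has 31 days: 149 − 31 = 118 left.
January 1868 has 31 days: 118 − 31 = 87 left.
February 1868 has 29 days (1868 is a leap year): 87 − 29 = 58 left.
March 1868 has 31 days: 58 − 31 = 27 left.
27 days into April 1868 → April 27, 1868.
Counting forward 12 months from April 27, 1868:
month 4 + 12 = 16, which is month 4 of year 1869 → April 1869.
Day 27 is valid in April, giving April 27, 1869.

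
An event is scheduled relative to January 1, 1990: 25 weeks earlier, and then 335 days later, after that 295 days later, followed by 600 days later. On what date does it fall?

Going back 25 weeks (= 175 days) from January 1, 1990:
Going back 1 day from January 1, 1990 reaches the end of the previous month; 175 − 1 = 174 left.
December 1989 has 31 days: 174 − 31 = 143 left.
November 1989 has 30 days: 143 − 30 = 113 left.
October 1989 has 31 days: 113 − 31 = 82 left.
September 1989 has 30 days: 82 − 30 = 52 left.
August 1989 has 31 days: 52 − 31 = 21 left.
July 1989 has 31 days; 31 − 21 = 10 → July 10, 1989.
Adding 335 days from July 10, 1989:
July has 31 days, so 31 − 10 = 21 days remain after July 10, 1989; 335 − 21 = 314 left.
August 1989 has 31 days: 314 − 31 = 283 left.
September 1989 has 30 days: 283 − 30 = 253 left.
October 1989 has 31 days: 253 − 31 = 222 left.
November 1989 has 30 days: 222 − 30 = 192 left.
December 1989 has 31 days: 192 − 31 = 161 left.
January 1990 has 31 days: 161 − 31 = 130 left.
February 1990 has 28 days (1990 is not a leap year): 130 − 28 = 102 left.
March 1990 has 31 days: 102 − 31 = 71 left.
April 1990 has 30 days: 71 − 30 = 41 left.
May 1990 has 31 days: 41 − 31 = 10 left.
10 days into June 1990 → June 10, 1990.
Adding 295 days from June 10, 1990:
June has 30 days, so 30 − 10 = 20 days remain after June 10, 1990; 295 − 20 = 275 left.
July 1990 has 31 days: 275 − 31 = 244 left.
August 1990 has 31 days: 244 − 31 = 213 left.
September 1990 has 30 days: 213 − 30 = 183 left.
October 1990 has 31 days: 183 − 31 = 152 left.
November 1990 has 30 days: 152 − 30 = 122 left.
December 1990 has 31 days: 122 − 31 = 91 left.
January 1991 has 31 days: 91 − 31 = 60 left.
February 1991 has 28 days (1991 is not a leap year): 60 − 28 = 32 left.
March 1991 has 31 days: 32 − 31 = 1 left.
1 day into April 1991 → April 1, 1991.
Advancing 600 days from April 1, 1991:
April has 30 days, so 30 − 1 = 29 days remain after April 1, 1991; 600 − 29 = 571 left.
May 1991 has 31 days: 571 − 31 = 540 left.
June 1991 has 30 days: 540 − 30 = 510 left.
July 1991 has 31 days: 510 − 31 = 479 left.
August 1991 has 31 days: 479 − 31 = 448 left.
September 1991 has 30 days: 448 − 30 = 418 left.
October 1991 has 31 days: 418 − 31 = 387 left.
November 1991 has 30 days: 387 − 30 = 357 left.
December 1991 has 31 days: 357 − 31 = 326 left.
January 1992 has 31 days: 326 − 31 = 295 left.
February 1992 has 29 days (1992 is a leap year): 295 − 29 = 266 left.
March 1992 has 31 days: 266 − 31 = 235 left.
April 1992 has 30 days: 235 − 30 = 205 left.
May 1992 has 31 days: 205 − 31 = 174 left.
June 1992 has 30 days: 174 − 30 = 144 left.
July 1992 has 31 days: 144 − 31 = 113 left.
August 1992 has 31 days: 113 − 31 = 82 left.
September 1992 has 30 days: 82 − 30 = 52 left.
October 1992 has 31 days: 52 − 31 = 21 left.
21 days into November 1992 → November 21, 1992.

November 21, 1992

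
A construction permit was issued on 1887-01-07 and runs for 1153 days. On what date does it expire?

Adding 1153 days from January 7, 1887.
January has 31 days, so 31 − 7 = 24 days remain after January 7, 1887; 1153 − 24 = 1129 left.
February 1887 has 28 days (1887 is not a leap year): 1129 − 28 = 1101 left.
March 1887 has 31 days: 1101 − 31 = 1070 left.
April 1887 has 30 days: 1070 − 30 = 1040 left.
May 1887 has 31 days: 1040 − 31 = 1009 left.
June 1887 has 30 days: 1009 − 30 = 979 left.
July 1887 has 31 days: 979 − 31 = 948 left.
August 1887 has 31 days: 948 − 31 = 917 left.
September 1887 has 30 days: 917 − 30 = 887 left.
October 1887 has 31 days: 887 − 31 = 856 left.
November 1887 has 30 days: 856 − 30 = 826 left.
December 1887 has 31 days: 826 − 31 = 795 left.
January 1888 has 31 days: 795 − 31 = 764 left.
February 1888 has 29 days (1888 is a leap year): 764 − 29 = 735 left.
March 1888 has 31 days: 735 − 31 = 704 left.
April 1888 has 30 days: 704 − 30 = 674 left.
May 1888 has 31 days: 674 − 31 = 643 left.
June 1888 has 30 days: 643 − 30 = 613 left.
July 1888 has 31 days: 613 − 31 = 582 left.
August 1888 has 31 days: 582 − 31 = 551 left.
September 1888 has 30 days: 551 − 30 = 521 left.
October 1888 has 31 days: 521 − 31 = 490 left.
November 1888 has 30 days: 490 − 30 = 460 left.
December 1888 has 31 days: 460 − 31 = 429 left.
January 1889 has 31 days: 429 − 31 = 398 left.
February 1889 has 28 days (1889 is not a leap year): 398 − 28 = 370 left.
March 1889 has 31 days: 370 − 31 = 339 left.
April 1889 has 30 days: 339 − 30 = 309 left.
May 1889 has 31 days: 309 − 31 = 278 left.
June 1889 has 30 days: 278 − 30 = 248 left.
July 1889 has 31 days: 248 − 31 = 217 left.
August 1889 has 31 days: 217 − 31 = 186 left.
September 1889 has 30 days: 186 − 30 = 156 left.
October 1889 has 31 days: 156 − 31 = 125 left.
November 1889 has 30 days: 125 − 30 = 95 left.
December 1889 has 31 days: 95 − 31 = 64 left.
January 1890 has 31 days: 64 − 31 = 33 left.
February 1890 has 28 days (1890 is not a leap year): 33 − 28 = 5 left.
5 days into March 1890 → March 5, 1890.

March 5, 1890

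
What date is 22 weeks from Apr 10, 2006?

Counting forward 22 weeks = 154 days from April 10, 2006.
April has 30 days, so 30 − 10 = 20 days remain after April 10, 2006; 154 − 20 = 134 left.
May 2006 has 31 days: 134 − 31 = 103 left.
June 2006 has 30 days: 103 − 30 = 73 left.
July 2006 has 31 days: 73 − 31 = 42 left.
August 2006 has 31 days: 42 − 31 = 11 left.
11 days into September 2006 → September 11, 2006.

September 11, 2006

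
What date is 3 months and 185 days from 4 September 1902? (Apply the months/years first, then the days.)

Counting forward 3 months and 185 days from September 4, 1902: first the month/year part, then the days.
month 9 + 3 = 12 → December 1902.
Day 4 is valid in December, giving December 4, 1902.
Now add 185 days from December 4, 1902.
December has 31 days, so 31 − 4 = 27 days remain after December 4, 1902; 185 − 27 = 158 left.
January 1903 has 31 days: 158 − 31 = 127 left.
February 1903 has 28 days (1903 is not a leap year): 127 − 28 = 99 left.
March 1903 has 31 days: 99 − 31 = 68 left.
April 1903 has 30 days: 68 − 30 = 38 left.
May 1903 has 31 days: 38 − 31 = 7 left.
7 days into June 1903 → June 7, 1903.

June 7, 1903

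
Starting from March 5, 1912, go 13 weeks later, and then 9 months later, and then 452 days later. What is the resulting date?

May 30, 1914

Counting forward 13 weeks (= 91 days) from March 5, 1912:
March has 31 days, so 31 − 5 = 26 days remain after March 5, 1912; 91 − 26 = 65 left.
April 1912 has 30 days: 65 − 30 = 35 left.
May 1912 has 31 days: 35 − 31 = 4 left.
4 days into June 1912 → June 4, 1912.
Advancing 9 months from June 4, 1912:
month 6 + 9 = 15, which is month 3 of year 1913 → March 1913.
Day 4 is valid in March, giving March 4, 1913.
Advancing 452 days from March 4, 1913:
March has 31 days, so 31 − 4 = 27 days remain after March 4, 1913; 452 − 27 = 425 left.
April 1913 has 30 days: 425 − 30 = 395 left.
May 1913 has 31 days: 395 − 31 = 364 left.
June 1913 has 30 days: 364 − 30 = 334 left.
July 1913 has 31 days: 334 − 31 = 303 left.
August 1913 has 31 days: 303 − 31 = 272 left.
September 1913 has 30 days: 272 − 30 = 242 left.
October 1913 has 31 days: 242 − 31 = 211 left.
November 1913 has 30 days: 211 − 30 = 181 left.
December 1913 has 31 days: 181 − 31 = 150 left.
January 1914 has 31 days: 150 − 31 = 119 left.
February 1914 has 28 days (1914 is not a leap year): 119 − 28 = 91 left.
March 1914 has 31 days: 91 − 31 = 60 left.
April 1914 has 30 days: 60 − 30 = 30 left.
30 days into May 1914 → May 30, 1914.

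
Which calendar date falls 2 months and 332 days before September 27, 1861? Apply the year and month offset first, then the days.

Counting back 2 months and 332 days from September 27, 1861: first the month/year part, then the days.
month 9 − 2 = 7 → July 1861.
Day 27 is valid in July, giving July 27, 1861.
Now subtract 332 days from July 27, 1861.
Going back 27 days from July 27, 1861 reaches the end of the previous month; 332 − 27 = 305 left.
June 1861 has 30 days: 305 − 30 = 275 left.
May 1861 has 31 days: 275 − 31 = 244 left.
April 1861 has 30 days: 244 − 30 = 214 left.
March 1861 has 31 days: 214 − 31 = 183 left.
February 1861 has 28 days (1861 is not a leap year): 183 − 28 = 155 left.
January 1861 has 31 days: 155 − 31 = 124 left.
December 1860 has 31 days: 124 − 31 = 93 left.
November 1860 has 30 days: 93 − 30 = 63 left.
October 1860 has 31 days: 63 − 31 = 32 left.
September 1860 has 30 days: 32 − 30 = 2 left.
August 1860 has 31 days; 31 − 2 = 29 → August 29, 1860.

August 29, 1860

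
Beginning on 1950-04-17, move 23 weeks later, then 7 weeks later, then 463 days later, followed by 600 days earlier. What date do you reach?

June 29, 1950

Advancing 23 weeks (= 161 days) from April 17, 1950:
April has 30 days, so 30 − 17 = 13 days remain after April 17, 1950; 161 − 13 = 148 left.
May 1950 has 31 days: 148 − 31 = 117 left.
June 1950 has 30 days: 117 − 30 = 87 left.
July 1950 has 31 days: 87 − 31 = 56 left.
August 1950 has 31 days: 56 − 31 = 25 left.
25 days into September 1950 → September 25, 1950.
Adding 7 weeks (= 49 days) from September 25, 1950:
September has 30 days, so 30 − 25 = 5 days remain after September 25, 1950; 49 − 5 = 44 left.
October 1950 has 31 days: 44 − 31 = 13 left.
13 days into November 1950 → November 13, 1950.
Counting forward 463 days from November 13, 1950:
November has 30 days, so 30 − 13 = 17 days remain after November 13, 1950; 463 − 17 = 446 left.
December 1950 has 31 days: 446 − 31 = 415 left.
January 1951 has 31 days: 415 − 31 = 384 left.
February 1951 has 28 days (1951 is not a leap year): 384 − 28 = 356 left.
March 1951 has 31 days: 356 − 31 = 325 left.
April 1951 has 30 days: 325 − 30 = 295 left.
May 1951 has 31 days: 295 − 31 = 264 left.
June 1951 has 30 days: 264 − 30 = 234 left.
July 1951 has 31 days: 234 − 31 = 203 left.
August 1951 has 31 days: 203 − 31 = 172 left.
September 1951 has 30 days: 172 − 30 = 142 left.
October 1951 has 31 days: 142 − 31 = 111 left.
November 1951 has 30 days: 111 − 30 = 81 left.
December 1951 has 31 days: 81 − 31 = 50 left.
January 1952 has 31 days: 50 − 31 = 19 left.
19 days into February 1952 → February 19, 1952.
Counting back 600 days from February 19, 1952:
Going back 19 days from February 19, 1952 reaches the end of the previous month; 600 − 19 = 581 left.
January 1952 has 31 days: 581 − 31 = 550 left.
December 1951 has 31 days: 550 − 31 = 519 left.
November 1951 has 30 days: 519 − 30 = 489 left.
October 1951 has 31 days: 489 − 31 = 458 left.
September 1951 has 30 days: 458 − 30 = 428 left.
August 1951 has 31 days: 428 − 31 = 397 left.
July 1951 has 31 days: 397 − 31 = 366 left.
June 1951 has 30 days: 366 − 30 = 336 left.
May 1951 has 31 days: 336 − 31 = 305 left.
April 1951 has 30 days: 305 − 30 = 275 left.
March 1951 has 31 days: 275 − 31 = 244 left.
February 1951 has 28 days (1951 is not a leap year): 244 − 28 = 216 left.
January 1951 has 31 days: 216 − 31 = 185 left.
December 1950 has 31 days: 185 − 31 = 154 left.
November 1950 has 30 days: 154 − 30 = 124 left.
October 1950 has 31 days: 124 − 31 = 93 left.
September 1950 has 30 days: 93 − 30 = 63 left.
August 1950 has 31 days: 63 − 31 = 32 left.
July 1950 has 31 days: 32 − 31 = 1 left.
June 1950 has 30 days; 30 − 1 = 29 → June 29, 1950.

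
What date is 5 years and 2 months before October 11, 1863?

August 11, 1858

Subtracting 5 years and 2 months from October 11, 1863.
-5 years → 1858; month 10 − 2 = 8 → August 1858.
Day 11 is valid in August, giving August 11, 1858.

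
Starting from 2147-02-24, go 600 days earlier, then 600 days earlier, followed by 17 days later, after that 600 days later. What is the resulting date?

Counting back 600 days from February 24, 2147:
Going back 24 days from February 24, 2147 reaches the end of the previous month; 600 − 24 = 576 left.
January 2147 has 31 days: 576 − 31 = 545 left.
December 2146 has 31 days: 545 − 31 = 514 left.
November 2146 has 30 days: 514 − 30 = 484 left.
October 2146 has 31 days: 484 − 31 = 453 left.
September 2146 has 30 days: 453 − 30 = 423 left.
August 2146 has 31 days: 423 − 31 = 392 left.
July 2146 has 31 days: 392 − 31 = 361 left.
June 2146 has 30 days: 361 − 30 = 331 left.
May 2146 has 31 days: 331 − 31 = 300 left.
April 2146 has 30 days: 300 − 30 = 270 left.
March 2146 has 31 days: 270 − 31 = 239 left.
February 2146 has 28 days (2146 is not a leap year): 239 − 28 = 211 left.
January 2146 has 31 days: 211 − 31 = 180 left.
December 2145 has 31 days: 180 − 31 = 149 left.
November 2145 has 30 days: 149 − 30 = 119 left.
October 2145 has 31 days: 119 − 31 = 88 left.
September 2145 has 30 days: 88 − 30 = 58 left.
August 2145 has 31 days: 58 − 31 = 27 left.
July 2145 has 31 days; 31 − 27 = 4 → July 4, 2145.
Counting back 600 days from July 4, 2145:
Going back 4 days from July 4, 2145 reaches the end of the previous month; 600 − 4 = 596 left.
June 2145 has 30 days: 596 − 30 = 566 left.
May 2145 has 31 days: 566 − 31 = 535 left.
April 2145 has 30 days: 535 − 30 = 505 left.
March 2145 has 31 days: 505 − 31 = 474 left.
February 2145 has 28 days (2145 is not a leap year): 474 − 28 = 446 left.
January 2145 has 31 days: 446 − 31 = 415 left.
December 2144 has 31 days: 415 − 31 = 384 left.
November 2144 has 30 days: 384 − 30 = 354 left.
October 2144 has 31 days: 354 − 31 = 323 left.
September 2144 has 30 days: 323 − 30 = 293 left.
August 2144 has 31 days: 293 − 31 = 262 left.
July 2144 has 31 days: 262 − 31 = 231 left.
June 2144 has 30 days: 231 − 30 = 201 left.
May 2144 has 31 days: 201 − 31 = 170 left.
April 2144 has 30 days: 170 − 30 = 140 left.
March 2144 has 31 days: 140 − 31 = 109 left.
February 2144 has 29 days (2144 is a leap year): 109 − 29 = 80 left.
January 2144 has 31 days: 80 − 31 = 49 left.
December 2143 has 31 days: 49 − 31 = 18 left.
November 2143 has 30 days; 30 − 18 = 12 → November 12, 2143.
Adding 17 days from November 12, 2143:
November has 30 days; 12 + 17 = 29, still in November.
Counting forward 600 days from November 29, 2143:
November has 30 days, so 30 − 29 = 1 day remains after November 29, 2143; 600 − 1 = 599 left.
December 2143 has 31 days: 599 − 31 = 568 left.
January 2144 has 31 days: 568 − 31 = 537 left.
February 2144 has 29 days (2144 is a leap year): 537 − 29 = 508 left.
March 2144 has 31 days: 508 − 31 = 477 left.
April 2144 has 30 days: 477 − 30 = 447 left.
May 2144 has 31 days: 447 − 31 = 416 left.
June 2144 has 30 days: 416 − 30 = 386 left.
July 2144 has 31 days: 386 − 31 = 355 left.
August 2144 has 31 days: 355 − 31 = 324 left.
September 2144 has 30 days: 324 − 30 = 294 left.
October 2144 has 31 days: 294 − 31 = 263 left.
November 2144 has 30 days: 263 − 30 = 233 left.
December 2144 has 31 days: 233 − 31 = 202 left.
January 2145 has 31 days: 202 − 31 = 171 left.
February 2145 has 28 days (2145 is not a leap year): 171 − 28 = 143 left.
March 2145 has 31 days: 143 − 31 = 112 left.
April 2145 has 30 days: 112 − 30 = 82 left.
May 2145 has 31 days: 82 − 31 = 51 left.
June 2145 has 30 days: 51 − 30 = 21 left.
21 days into July 2145 → July 21, 2145.

July 21, 2145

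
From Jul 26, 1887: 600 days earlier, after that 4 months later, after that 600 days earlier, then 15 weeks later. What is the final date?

Subtracting 600 days from July 26, 1887:
Going back 26 days from July 26, 1887 reaches the end of the previous month; 600 − 26 = 574 left.
June 1887 has 30 days: 574 − 30 = 544 left.
May 1887 has 31 days: 544 − 31 = 513 left.
April 1887 has 30 days: 513 − 30 = 483 left.
March 1887 has 31 days: 483 − 31 = 452 left.
February 1887 has 28 days (1887 is not a leap year): 452 − 28 = 424 left.
January 1887 has 31 days: 424 − 31 = 393 left.
December 1886 has 31 days: 393 − 31 = 362 left.
November 1886 has 30 days: 362 − 30 = 332 left.
October 1886 has 31 days: 332 − 31 = 301 left.
September 1886 has 30 days: 301 − 30 = 271 left.
August 1886 has 31 days: 271 − 31 = 240 left.
July 1886 has 31 days: 240 − 31 = 209 left.
June 1886 has 30 days: 209 − 30 = 179 left.
May 1886 has 31 days: 179 − 31 = 148 left.
April 1886 has 30 days: 148 − 30 = 118 left.
March 1886 has 31 days: 118 − 31 = 87 left.
February 1886 has 28 days (1886 is not a leap year): 87 − 28 = 59 left.
January 1886 has 31 days: 59 − 31 = 28 left.
December 1885 has 31 days; 31 − 28 = 3 → December 3, 1885.
Adding 4 months from December 3, 1885:
month 12 + 4 = 16, which is month 4 of year 1886 → April 1886.
Day 3 is valid in April, giving April 3, 1886.
Counting back 600 days from April 3, 1886:
Going back 3 days from April 3, 1886 reaches the end of the previous month; 600 − 3 = 597 left.
March 1886 has 31 days: 597 − 31 = 566 left.
February 1886 has 28 days (1886 is not a leap year): 566 − 28 = 538 left.
January 1886 has 31 days: 538 − 31 = 507 left.
December 1885 has 31 days: 507 − 31 = 476 left.
November 1885 has 30 days: 476 − 30 = 446 left.
October 1885 has 31 days: 446 − 31 = 415 left.
September 1885 has 30 days: 415 − 30 = 385 left.
August 1885 has 31 days: 385 − 31 = 354 left.
July 1885 has 31 days: 354 − 31 = 323 left.
June 1885 has 30 days: 323 − 30 = 293 left.
May 1885 has 31 days: 293 − 31 = 262 left.
April 1885 has 30 days: 262 − 30 = 232 left.
March 1885 has 31 days: 232 − 31 = 201 left.
February 1885 has 28 days (1885 is not a leap year): 201 − 28 = 173 left.
January 1885 has 31 days: 173 − 31 = 142 left.
December 1884 has 31 days: 142 − 31 = 111 left.
November 1884 has 30 days: 111 − 30 = 81 left.
October 1884 has 31 days: 81 − 31 = 50 left.
September 1884 has 30 days: 50 − 30 = 20 left.
August 1884 has 31 days; 31 − 20 = 11 → August 11, 1884.
Counting forward 15 weeks (= 105 days) from August 11, 1884:
August has 31 days, so 31 − 11 = 20 days remain after August 11, 1884; 105 − 20 = 85 left.
September 1884 has 30 days: 85 − 30 = 55 left.
October 1884 has 31 days: 55 − 31 = 24 left.
24 days into November 1884 → November 24, 1884.

November 24, 1884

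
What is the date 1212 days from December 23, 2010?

Counting forward 1212 days from December 23, 2010.
December has 31 days, so 31 − 23 = 8 days remain after December 23, 2010; 1212 − 8 = 1204 left.
January 2011 has 31 days: 1204 − 31 = 1173 left.
February 2011 has 28 days (2011 is not a leap year): 1173 − 28 = 1145 left.
March 2011 has 31 days: 1145 − 31 = 1114 left.
April 2011 has 30 days: 1114 − 30 = 1084 left.
May 2011 has 31 days: 1084 − 31 = 1053 left.
June 2011 has 30 days: 1053 − 30 = 1023 left.
July 2011 has 31 days: 1023 − 31 = 992 left.
August 2011 has 31 days: 992 − 31 = 961 left.
September 2011 has 30 days: 961 − 30 = 931 left.
October 2011 has 31 days: 931 − 31 = 900 left.
November 2011 has 30 days: 900 − 30 = 870 left.
December 2011 has 31 days: 870 − 31 = 839 left.
January 2012 has 31 days: 839 − 31 = 808 left.
February 2012 has 29 days (2012 is a leap year): 808 − 29 = 779 left.
March 2012 has 31 days: 779 − 31 = 748 left.
April 2012 has 30 days: 748 − 30 = 718 left.
May 2012 has 31 days: 718 − 31 = 687 left.
June 2012 has 30 days: 687 − 30 = 657 left.
July 2012 has 31 days: 657 − 31 = 626 left.
August 2012 has 31 days: 626 − 31 = 595 left.
September 2012 has 30 days: 595 − 30 = 565 left.
October 2012 has 31 days: 565 − 31 = 534 left.
November 2012 has 30 days: 534 − 30 = 504 left.
December 2012 has 31 days: 504 − 31 = 473 left.
January 2013 has 31 days: 473 − 31 = 442 left.
February 2013 has 28 days (2013 is not a leap year): 442 − 28 = 414 left.
March 2013 has 31 days: 414 − 31 = 383 left.
April 2013 has 30 days: 383 − 30 = 353 left.
May 2013 has 31 days: 353 − 31 = 322 left.
June 2013 has 30 days: 322 − 30 = 292 left.
July 2013 has 31 days: 292 − 31 = 261 left.
August 2013 has 31 days: 261 − 31 = 230 left.
September 2013 has 30 days: 230 − 30 = 200 left.
October 2013 has 31 days: 200 − 31 = 169 left.
November 2013 has 30 days: 169 − 30 = 139 left.
December 2013 has 31 days: 139 − 31 = 108 left.
January 2014 has 31 days: 108 − 31 = 77 left.
February 2014 has 28 days (2014 is not a leap year): 77 − 28 = 49 left.
March 2014 has 31 days: 49 − 31 = 18 left.
18 days into April 2014 → April 18, 2014.

April 18, 2014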